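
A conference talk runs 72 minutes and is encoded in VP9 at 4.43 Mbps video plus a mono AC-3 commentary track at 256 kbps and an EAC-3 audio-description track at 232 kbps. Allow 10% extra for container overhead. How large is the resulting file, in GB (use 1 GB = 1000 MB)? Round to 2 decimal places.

2.92 GB

72 min = 4320 s
Audio total: 256 + 232 = 488 kbps = 0.488 Mbps.
Total bitrate: 4.43 + 0.488 = 4.918 Mbps.
Stream data: 4.918 Mbps × 4320 s = 21245.8 Mb.
With 10% container overhead: ×1.10.
23,370 Mb ÷ 8 = 2,921 MB → 2.921 GB.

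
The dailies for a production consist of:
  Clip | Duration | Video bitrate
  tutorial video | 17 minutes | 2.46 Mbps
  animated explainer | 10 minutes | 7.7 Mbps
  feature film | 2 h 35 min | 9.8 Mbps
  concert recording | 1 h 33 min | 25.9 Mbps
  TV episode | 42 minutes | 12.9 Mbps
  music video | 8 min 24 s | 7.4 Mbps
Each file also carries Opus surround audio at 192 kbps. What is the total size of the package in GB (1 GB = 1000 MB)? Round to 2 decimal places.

35.35 GB

Audio: 192 kbps = 0.192 Mbps.
tutorial video: 2.652 Mbps × 1020 s = 2705.0 Mb
animated explainer: 7.892 Mbps × 600 s = 4735.2 Mb
feature film: 9.992 Mbps × 9300 s = 92925.6 Mb
concert recording: 26.092 Mbps × 5580 s = 145593.4 Mb
TV episode: 13.092 Mbps × 2520 s = 32991.8 Mb
music video: 7.592 Mbps × 504 s = 3826.4 Mb
Total: 282777.4 Mb = 35347.2 MB.
= 35.35 GB.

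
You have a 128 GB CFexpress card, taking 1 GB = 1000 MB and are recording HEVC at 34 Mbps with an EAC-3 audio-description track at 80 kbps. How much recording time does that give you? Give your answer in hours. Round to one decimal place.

Audio: 80 kbps = 0.080 Mbps.
Total bitrate: 34 + 0.080 = 34.080 Mbps.
Capacity: 128 GB = 1,024,000 Mb.
Recording time: 1,024,000 / 34.080 = 30,047 s ≈ 8.35 hours.

8.3 hours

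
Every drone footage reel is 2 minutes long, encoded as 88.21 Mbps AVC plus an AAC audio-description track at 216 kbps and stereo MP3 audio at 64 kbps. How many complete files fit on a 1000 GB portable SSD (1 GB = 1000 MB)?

753

2 min = 120 s
Audio total: 216 + 64 = 280 kbps = 0.280 Mbps.
Total bitrate: 88.490 Mbps.
Per item: 88.490 Mbps × 120 s = 10,619 Mb = 1,327 MB.
Capacity: 1000 GB = 8,000,000 Mb; 753.38 items → 753 complete.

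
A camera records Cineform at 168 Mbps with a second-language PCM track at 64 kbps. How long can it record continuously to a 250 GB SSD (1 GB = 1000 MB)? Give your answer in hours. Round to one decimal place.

Audio: 64 kbps = 0.064 Mbps.
Total bitrate: 168 + 0.064 = 168.064 Mbps.
Capacity: 250 GB = 2,000,000 Mb.
Recording time: 2,000,000 / 168.064 = 11,900 s ≈ 3.31 hours.

3.3 hours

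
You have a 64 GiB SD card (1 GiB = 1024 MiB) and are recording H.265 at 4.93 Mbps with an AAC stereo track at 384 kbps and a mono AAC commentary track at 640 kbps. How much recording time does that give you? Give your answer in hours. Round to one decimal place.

25.6 hours

Audio total: 384 + 640 = 1024 kbps = 1.024 Mbps.
Total bitrate: 4.93 + 1.024 = 5.954 Mbps.
Capacity: 64 GiB = 549,756 Mb.
Recording time: 549,756 / 5.954 = 92,334 s ≈ 25.6 hours.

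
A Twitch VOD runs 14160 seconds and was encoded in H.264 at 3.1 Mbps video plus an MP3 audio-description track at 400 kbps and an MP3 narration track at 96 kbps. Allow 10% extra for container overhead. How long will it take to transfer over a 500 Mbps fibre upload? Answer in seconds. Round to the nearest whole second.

Audio total: 400 + 96 = 496 kbps = 0.496 Mbps.
Total bitrate: 3.596 Mbps.
File: 3.596 Mbps × 14160 s = 50919.4 Mb.
With 10% container overhead: ×1.10. → 56011.3 Mb.
At 500 Mbps: 56011.3 / 500 = 112.0 s ≈ 112 seconds.

112 seconds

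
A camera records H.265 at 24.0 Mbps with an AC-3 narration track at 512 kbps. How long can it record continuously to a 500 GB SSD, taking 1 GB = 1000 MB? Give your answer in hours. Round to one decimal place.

Audio: 512 kbps = 0.512 Mbps.
Total bitrate: 24.0 + 0.512 = 24.512 Mbps.
Capacity: 500 GB = 4,000,000 Mb.
Recording time: 4,000,000 / 24.512 = 163,185 s ≈ 45.3 hours.

45.3 hours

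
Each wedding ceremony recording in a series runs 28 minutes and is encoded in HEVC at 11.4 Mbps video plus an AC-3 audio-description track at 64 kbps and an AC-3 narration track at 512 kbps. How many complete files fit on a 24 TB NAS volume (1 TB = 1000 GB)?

9542

28 min = 1680 s
Audio total: 64 + 512 = 576 kbps = 0.576 Mbps.
Total bitrate: 11.976 Mbps.
Per item: 11.976 Mbps × 1680 s = 20,120 Mb = 2,515 MB.
Capacity: 24 TB = 192,000,000 Mb; 9542.90 items → 9542 complete.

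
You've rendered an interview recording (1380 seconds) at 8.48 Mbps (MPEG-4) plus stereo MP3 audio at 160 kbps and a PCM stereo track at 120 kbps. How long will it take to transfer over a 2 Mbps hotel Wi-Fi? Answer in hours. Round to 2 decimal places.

Audio total: 160 + 120 = 280 kbps = 0.280 Mbps.
Total bitrate: 8.760 Mbps.
File: 8.760 Mbps × 1380 s = 12088.8 Mb.
At 2 Mbps: 12088.8 / 2 = 6044.4 s ≈ 1.68 hours.

1.68 hours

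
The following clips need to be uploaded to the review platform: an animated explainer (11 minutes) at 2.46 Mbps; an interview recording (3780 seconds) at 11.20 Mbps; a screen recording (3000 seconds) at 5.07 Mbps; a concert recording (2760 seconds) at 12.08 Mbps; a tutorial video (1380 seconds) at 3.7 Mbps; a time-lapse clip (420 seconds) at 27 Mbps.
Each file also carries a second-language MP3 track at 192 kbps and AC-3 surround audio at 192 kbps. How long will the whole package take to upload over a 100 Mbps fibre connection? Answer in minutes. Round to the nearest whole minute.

19 minutes

Audio total: 192 + 192 = 384 kbps = 0.384 Mbps.
animated explainer: 2.844 Mbps × 660 s = 1877.0 Mb
interview recording: 11.584 Mbps × 3780 s = 43787.5 Mb
screen recording: 5.454 Mbps × 3000 s = 16362.0 Mb
concert recording: 12.464 Mbps × 2760 s = 34400.6 Mb
tutorial video: 4.084 Mbps × 1380 s = 5635.9 Mb
time-lapse clip: 27.384 Mbps × 420 s = 11501.3 Mb
Total: 113564.4 Mb = 14195.5 MB.
At 100 Mbps: 113564.4 / 100 = 1136 s ≈ 18.9 minutes.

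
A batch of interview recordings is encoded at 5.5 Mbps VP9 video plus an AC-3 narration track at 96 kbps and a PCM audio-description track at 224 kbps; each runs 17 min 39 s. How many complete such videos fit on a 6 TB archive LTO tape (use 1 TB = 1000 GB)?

7787

17 min 39 s = 1059 s
Audio total: 96 + 224 = 320 kbps = 0.320 Mbps.
Total bitrate: 5.820 Mbps.
Per item: 5.820 Mbps × 1059 s = 6,163 Mb = 770.4 MB.
Capacity: 6 TB = 48,000,000 Mb; 7787.93 items → 7787 complete.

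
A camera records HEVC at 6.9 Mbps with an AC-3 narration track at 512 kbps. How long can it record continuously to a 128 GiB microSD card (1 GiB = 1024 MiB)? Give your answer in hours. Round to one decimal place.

Audio: 512 kbps = 0.512 Mbps.
Total bitrate: 6.9 + 0.512 = 7.412 Mbps.
Capacity: 128 GiB = 1,099,512 Mb.
Recording time: 1,099,512 / 7.412 = 148,342 s ≈ 41.2 hours.

41.2 hours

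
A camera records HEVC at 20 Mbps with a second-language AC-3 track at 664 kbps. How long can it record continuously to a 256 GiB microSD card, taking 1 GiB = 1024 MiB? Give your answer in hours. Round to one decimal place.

Audio: 664 kbps = 0.664 Mbps.
Total bitrate: 20 + 0.664 = 20.664 Mbps.
Capacity: 256 GiB = 2,199,023 Mb.
Recording time: 2,199,023 / 20.664 = 106,418 s ≈ 29.6 hours.

29.6 hours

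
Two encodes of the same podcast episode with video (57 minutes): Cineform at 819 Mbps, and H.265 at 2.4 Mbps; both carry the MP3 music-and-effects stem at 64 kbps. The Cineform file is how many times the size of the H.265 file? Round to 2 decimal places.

57 min = 3420 s
Audio: 64 kbps = 0.064 Mbps.
Cineform: 819.064 Mbps × 3420 s = 2801198.9 Mb = 350.150 GB.
H.265: 2.464 Mbps × 3420 s = 8426.9 Mb = 1.053 GB.
Ratio: 350.150 / 1.053 = 332.412.

332.41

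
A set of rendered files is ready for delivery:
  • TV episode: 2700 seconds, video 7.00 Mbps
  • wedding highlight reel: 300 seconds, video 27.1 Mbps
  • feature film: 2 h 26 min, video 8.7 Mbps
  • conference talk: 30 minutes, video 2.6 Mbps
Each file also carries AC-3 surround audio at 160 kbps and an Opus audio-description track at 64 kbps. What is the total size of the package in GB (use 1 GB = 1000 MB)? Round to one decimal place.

13.9 GB

Audio total: 160 + 64 = 224 kbps = 0.224 Mbps.
TV episode: 7.224 Mbps × 2700 s = 19504.8 Mb
wedding highlight reel: 27.324 Mbps × 300 s = 8197.2 Mb
feature film: 8.924 Mbps × 8760 s = 78174.2 Mb
conference talk: 2.824 Mbps × 1800 s = 5083.2 Mb
Total: 110959.4 Mb = 13869.9 MB.
= 13.87 GB.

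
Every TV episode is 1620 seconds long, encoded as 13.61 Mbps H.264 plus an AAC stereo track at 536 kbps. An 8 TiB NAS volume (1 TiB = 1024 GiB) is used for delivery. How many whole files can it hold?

Audio: 536 kbps = 0.536 Mbps.
Total bitrate: 14.146 Mbps.
Per item: 14.146 Mbps × 1620 s = 22,917 Mb = 2,865 MB.
Capacity: 8 TiB = 70,368,744 Mb; 3070.66 items → 3070 complete.

3070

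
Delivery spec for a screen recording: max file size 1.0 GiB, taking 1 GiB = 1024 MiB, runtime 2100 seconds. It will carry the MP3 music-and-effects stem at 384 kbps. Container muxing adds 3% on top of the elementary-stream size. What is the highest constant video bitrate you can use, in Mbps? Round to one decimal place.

Budget: 1.0 GiB = 8589.9 Mb.
Stream payload after overhead: 8589.9 / 1.03 = 8339.7 Mb.
Total bitrate budget: 8339.7 Mb / 2100 s = 3.971 Mbps.
Audio: 384 kbps = 0.384 Mbps.
Video: 3.971 − 0.384 = 3.587 Mbps.

3.6 Mbps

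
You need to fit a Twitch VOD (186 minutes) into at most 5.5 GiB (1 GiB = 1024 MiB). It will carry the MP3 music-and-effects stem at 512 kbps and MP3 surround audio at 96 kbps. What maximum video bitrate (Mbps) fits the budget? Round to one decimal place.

Budget: 5.5 GiB = 47244.6 Mb.
186 min = 11160 s
Total bitrate budget: 47244.6 Mb / 11160 s = 4.233 Mbps.
Audio total: 512 + 96 = 608 kbps = 0.608 Mbps.
Video: 4.233 − 0.608 = 3.625 Mbps.

3.6 Mbps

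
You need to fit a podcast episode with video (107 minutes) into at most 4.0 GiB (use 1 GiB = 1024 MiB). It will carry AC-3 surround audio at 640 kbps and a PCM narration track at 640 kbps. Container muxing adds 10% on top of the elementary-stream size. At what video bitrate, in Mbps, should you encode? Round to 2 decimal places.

3.59 Mbps

Budget: 4.0 GiB = 34359.7 Mb.
Stream payload after overhead: 34359.7 / 1.10 = 31236.1 Mb.
107 min = 6420 s
Total bitrate budget: 31236.1 Mb / 6420 s = 4.865 Mbps.
Audio total: 640 + 640 = 1280 kbps = 1.280 Mbps.
Video: 4.865 − 1.280 = 3.585 Mbps.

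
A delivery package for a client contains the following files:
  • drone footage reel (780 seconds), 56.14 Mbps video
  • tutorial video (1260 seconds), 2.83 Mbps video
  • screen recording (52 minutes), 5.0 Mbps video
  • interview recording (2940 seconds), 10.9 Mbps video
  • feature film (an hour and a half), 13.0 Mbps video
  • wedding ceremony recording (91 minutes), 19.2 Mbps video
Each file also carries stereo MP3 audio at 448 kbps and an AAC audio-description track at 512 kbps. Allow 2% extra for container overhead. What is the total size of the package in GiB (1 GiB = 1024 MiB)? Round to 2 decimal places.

34.23 GiB

Audio total: 448 + 512 = 960 kbps = 0.960 Mbps.
drone footage reel: 57.100 Mbps × 780 s × 1.02 = 45428.8 Mb
tutorial video: 3.790 Mbps × 1260 s × 1.02 = 4870.9 Mb
screen recording: 5.960 Mbps × 3120 s × 1.02 = 18967.1 Mb
interview recording: 11.860 Mbps × 2940 s × 1.02 = 35565.8 Mb
feature film: 13.960 Mbps × 5400 s × 1.02 = 76891.7 Mb
wedding ceremony recording: 20.160 Mbps × 5460 s × 1.02 = 112275.1 Mb
Total: 293999.3 Mb = 36749.9 MB.
= 34.23 GiB.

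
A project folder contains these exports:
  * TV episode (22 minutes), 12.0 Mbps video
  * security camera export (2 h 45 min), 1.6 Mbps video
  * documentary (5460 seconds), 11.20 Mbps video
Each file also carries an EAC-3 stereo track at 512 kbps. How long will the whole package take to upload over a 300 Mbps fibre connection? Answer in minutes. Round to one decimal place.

5.6 minutes

Audio: 512 kbps = 0.512 Mbps.
TV episode: 12.512 Mbps × 1320 s = 16515.8 Mb
security camera export: 2.112 Mbps × 9900 s = 20908.8 Mb
documentary: 11.712 Mbps × 5460 s = 63947.5 Mb
Total: 101372.2 Mb = 12671.5 MB.
At 300 Mbps: 101372.2 / 300 = 338 s ≈ 5.63 minutes.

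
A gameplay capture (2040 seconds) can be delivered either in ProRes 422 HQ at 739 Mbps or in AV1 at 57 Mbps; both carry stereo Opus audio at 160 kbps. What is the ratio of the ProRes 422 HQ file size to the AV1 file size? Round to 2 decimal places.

12.93

Audio: 160 kbps = 0.160 Mbps.
ProRes 422 HQ: 739.160 Mbps × 2040 s = 1507886.4 Mb = 188.486 GB.
AV1: 57.160 Mbps × 2040 s = 116606.4 Mb = 14.576 GB.
Ratio: 188.486 / 14.576 = 12.931.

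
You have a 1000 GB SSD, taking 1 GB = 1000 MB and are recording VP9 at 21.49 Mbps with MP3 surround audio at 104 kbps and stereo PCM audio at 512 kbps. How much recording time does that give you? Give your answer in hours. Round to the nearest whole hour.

Audio total: 104 + 512 = 616 kbps = 0.616 Mbps.
Total bitrate: 21.49 + 0.616 = 22.106 Mbps.
Capacity: 1000 GB = 8,000,000 Mb.
Recording time: 8,000,000 / 22.106 = 361,893 s ≈ 101 hours.

101 hours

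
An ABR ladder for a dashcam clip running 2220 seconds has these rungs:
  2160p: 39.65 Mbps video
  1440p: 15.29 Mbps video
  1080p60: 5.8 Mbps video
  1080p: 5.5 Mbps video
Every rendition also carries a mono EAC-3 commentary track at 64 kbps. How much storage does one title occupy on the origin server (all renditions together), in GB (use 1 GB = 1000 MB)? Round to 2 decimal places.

18.45 GB

Audio: 64 kbps = 0.064 Mbps.
Sum of rendition bitrates: (39.65+0.064) + (15.29+0.064) + (5.8+0.064) + (5.5+0.064) = 66.496 Mbps.
× 2220 s = 147,621 Mb = 18,453 MB = 18.45 GB.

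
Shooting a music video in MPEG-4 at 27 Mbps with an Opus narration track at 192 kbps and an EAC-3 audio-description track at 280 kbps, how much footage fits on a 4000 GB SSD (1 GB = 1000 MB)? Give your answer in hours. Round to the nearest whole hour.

Audio total: 192 + 280 = 472 kbps = 0.472 Mbps.
Total bitrate: 27 + 0.472 = 27.472 Mbps.
Capacity: 4000 GB = 32,000,000 Mb.
Recording time: 32,000,000 / 27.472 = 1,164,822 s ≈ 324 hours.

324 hours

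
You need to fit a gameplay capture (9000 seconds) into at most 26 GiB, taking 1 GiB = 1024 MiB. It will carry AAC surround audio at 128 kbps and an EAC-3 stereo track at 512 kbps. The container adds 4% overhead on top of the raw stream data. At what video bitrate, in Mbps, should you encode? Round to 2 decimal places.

Budget: 26 GiB = 223338.3 Mb.
Stream payload after overhead: 223338.3 / 1.04 = 214748.4 Mb.
Total bitrate budget: 214748.4 Mb / 9000 s = 23.861 Mbps.
Audio total: 128 + 512 = 640 kbps = 0.640 Mbps.
Video: 23.861 − 0.640 = 23.221 Mbps.

23.22 Mbps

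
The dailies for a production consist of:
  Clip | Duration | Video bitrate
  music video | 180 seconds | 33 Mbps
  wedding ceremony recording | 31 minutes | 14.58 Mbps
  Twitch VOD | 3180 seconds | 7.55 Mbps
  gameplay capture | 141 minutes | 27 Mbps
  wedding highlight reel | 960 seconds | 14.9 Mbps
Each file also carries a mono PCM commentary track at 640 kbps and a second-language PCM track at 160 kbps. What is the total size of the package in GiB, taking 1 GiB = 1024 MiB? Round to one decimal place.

36.3 GiB

Audio total: 640 + 160 = 800 kbps = 0.800 Mbps.
music video: 33.800 Mbps × 180 s = 6084.0 Mb
wedding ceremony recording: 15.380 Mbps × 1860 s = 28606.8 Mb
Twitch VOD: 8.350 Mbps × 3180 s = 26553.0 Mb
gameplay capture: 27.800 Mbps × 8460 s = 235188.0 Mb
wedding highlight reel: 15.700 Mbps × 960 s = 15072.0 Mb
Total: 311503.8 Mb = 38938.0 MB.
= 36.26 GiB.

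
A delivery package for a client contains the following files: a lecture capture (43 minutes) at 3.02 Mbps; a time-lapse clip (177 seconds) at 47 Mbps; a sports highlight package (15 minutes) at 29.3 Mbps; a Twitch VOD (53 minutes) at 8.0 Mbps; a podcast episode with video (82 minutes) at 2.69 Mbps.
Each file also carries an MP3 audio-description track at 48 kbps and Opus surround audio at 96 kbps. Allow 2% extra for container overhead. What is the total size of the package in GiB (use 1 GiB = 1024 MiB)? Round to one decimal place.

9.8 GiB

Audio total: 48 + 96 = 144 kbps = 0.144 Mbps.
lecture capture: 3.164 Mbps × 2580 s × 1.02 = 8326.4 Mb
time-lapse clip: 47.144 Mbps × 177 s × 1.02 = 8511.4 Mb
sports highlight package: 29.444 Mbps × 900 s × 1.02 = 27029.6 Mb
Twitch VOD: 8.144 Mbps × 3180 s × 1.02 = 26415.9 Mb
podcast episode with video: 2.834 Mbps × 4920 s × 1.02 = 14222.1 Mb
Total: 84505.4 Mb = 10563.2 MB.
= 9.838 GiB.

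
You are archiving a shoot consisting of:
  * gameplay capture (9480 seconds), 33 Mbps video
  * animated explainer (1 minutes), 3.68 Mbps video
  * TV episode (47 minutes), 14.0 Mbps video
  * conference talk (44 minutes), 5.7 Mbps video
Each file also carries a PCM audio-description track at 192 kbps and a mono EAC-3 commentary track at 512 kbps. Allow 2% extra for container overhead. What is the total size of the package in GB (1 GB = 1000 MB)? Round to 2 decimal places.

48.21 GB

Audio total: 192 + 512 = 704 kbps = 0.704 Mbps.
gameplay capture: 33.704 Mbps × 9480 s × 1.02 = 325904.2 Mb
animated explainer: 4.384 Mbps × 60 s × 1.02 = 268.3 Mb
TV episode: 14.704 Mbps × 2820 s × 1.02 = 42294.6 Mb
conference talk: 6.404 Mbps × 2640 s × 1.02 = 17244.7 Mb
Total: 385711.8 Mb = 48214.0 MB.
= 48.21 GB.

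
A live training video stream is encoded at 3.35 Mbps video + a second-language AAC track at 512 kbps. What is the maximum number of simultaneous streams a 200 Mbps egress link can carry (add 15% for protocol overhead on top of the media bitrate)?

45

Audio: 512 kbps = 0.512 Mbps.
Per-viewer media rate: 3.862 Mbps.
On the wire with 15% overhead: 4.441 Mbps.
200 Mbps = 200.0 Mbps; 200.0 / 4.441 = 45.03 → 45 viewers.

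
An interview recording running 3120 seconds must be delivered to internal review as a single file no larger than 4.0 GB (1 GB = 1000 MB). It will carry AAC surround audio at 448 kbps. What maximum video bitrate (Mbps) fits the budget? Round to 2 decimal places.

9.81 Mbps

Budget: 4.0 GB = 32000.0 Mb.
Total bitrate budget: 32000.0 Mb / 3120 s = 10.256 Mbps.
Audio: 448 kbps = 0.448 Mbps.
Video: 10.256 − 0.448 = 9.808 Mbps.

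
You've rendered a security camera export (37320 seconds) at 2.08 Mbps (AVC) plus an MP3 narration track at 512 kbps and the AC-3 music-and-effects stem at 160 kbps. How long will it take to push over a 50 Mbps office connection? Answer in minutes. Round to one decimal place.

34.2 minutes

Audio total: 512 + 160 = 672 kbps = 0.672 Mbps.
Total bitrate: 2.752 Mbps.
File: 2.752 Mbps × 37320 s = 102704.6 Mb.
At 50 Mbps: 102704.6 / 50 = 2054.1 s ≈ 34.2 minutes.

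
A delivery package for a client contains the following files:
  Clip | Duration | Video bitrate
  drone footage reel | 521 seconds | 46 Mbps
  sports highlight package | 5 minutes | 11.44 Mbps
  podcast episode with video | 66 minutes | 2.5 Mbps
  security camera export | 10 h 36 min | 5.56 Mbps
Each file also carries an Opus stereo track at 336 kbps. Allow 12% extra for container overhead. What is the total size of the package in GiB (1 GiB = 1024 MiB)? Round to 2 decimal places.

34.41 GiB

Audio: 336 kbps = 0.336 Mbps.
drone footage reel: 46.336 Mbps × 521 s × 1.12 = 27038.0 Mb
sports highlight package: 11.776 Mbps × 300 s × 1.12 = 3956.7 Mb
podcast episode with video: 2.836 Mbps × 3960 s × 1.12 = 12578.2 Mb
security camera export: 5.896 Mbps × 38160 s × 1.12 = 251990.3 Mb
Total: 295563.3 Mb = 36945.4 MB.
= 34.41 GiB.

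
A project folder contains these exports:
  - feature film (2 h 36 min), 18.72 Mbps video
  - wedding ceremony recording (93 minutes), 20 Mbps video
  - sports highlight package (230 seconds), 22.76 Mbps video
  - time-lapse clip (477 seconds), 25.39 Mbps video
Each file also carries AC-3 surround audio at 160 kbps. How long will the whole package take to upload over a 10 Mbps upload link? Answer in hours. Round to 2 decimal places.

8.52 hours

Audio: 160 kbps = 0.160 Mbps.
feature film: 18.880 Mbps × 9360 s = 176716.8 Mb
wedding ceremony recording: 20.160 Mbps × 5580 s = 112492.8 Mb
sports highlight package: 22.920 Mbps × 230 s = 5271.6 Mb
time-lapse clip: 25.550 Mbps × 477 s = 12187.4 Mb
Total: 306668.5 Mb = 38333.6 MB.
At 10 Mbps: 306668.5 / 10 = 30667 s ≈ 8.52 hours.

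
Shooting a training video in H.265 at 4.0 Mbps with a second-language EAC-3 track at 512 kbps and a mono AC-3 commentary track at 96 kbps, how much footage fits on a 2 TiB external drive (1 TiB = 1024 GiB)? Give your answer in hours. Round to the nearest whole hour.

1060 hours

Audio total: 512 + 96 = 608 kbps = 0.608 Mbps.
Total bitrate: 4.0 + 0.608 = 4.608 Mbps.
Capacity: 2 TiB = 17,592,186 Mb.
Recording time: 17,592,186 / 4.608 = 3,817,749 s ≈ 1,060 hours.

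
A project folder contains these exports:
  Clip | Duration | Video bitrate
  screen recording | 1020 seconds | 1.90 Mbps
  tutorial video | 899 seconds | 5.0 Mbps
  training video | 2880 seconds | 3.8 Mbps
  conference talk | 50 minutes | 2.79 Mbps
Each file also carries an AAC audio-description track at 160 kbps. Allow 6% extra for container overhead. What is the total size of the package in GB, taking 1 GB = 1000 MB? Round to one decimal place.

3.6 GB

Audio: 160 kbps = 0.160 Mbps.
screen recording: 2.060 Mbps × 1020 s × 1.06 = 2227.3 Mb
tutorial video: 5.160 Mbps × 899 s × 1.06 = 4917.2 Mb
training video: 3.960 Mbps × 2880 s × 1.06 = 12089.1 Mb
conference talk: 2.950 Mbps × 3000 s × 1.06 = 9381.0 Mb
Total: 28614.5 Mb = 3576.8 MB.
= 3.577 GB.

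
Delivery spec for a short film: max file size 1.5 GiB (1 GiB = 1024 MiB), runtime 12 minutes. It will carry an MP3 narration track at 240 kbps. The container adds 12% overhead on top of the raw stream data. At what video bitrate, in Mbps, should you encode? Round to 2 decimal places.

15.74 Mbps

Budget: 1.5 GiB = 12884.9 Mb.
Stream payload after overhead: 12884.9 / 1.12 = 11504.4 Mb.
12 min = 720 s
Total bitrate budget: 11504.4 Mb / 720 s = 15.978 Mbps.
Audio: 240 kbps = 0.240 Mbps.
Video: 15.978 − 0.240 = 15.738 Mbps.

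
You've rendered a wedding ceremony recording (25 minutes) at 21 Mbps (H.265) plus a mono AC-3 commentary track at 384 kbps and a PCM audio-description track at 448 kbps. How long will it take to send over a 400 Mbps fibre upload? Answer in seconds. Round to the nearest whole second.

82 seconds

25 min = 1500 s
Audio total: 384 + 448 = 832 kbps = 0.832 Mbps.
Total bitrate: 21.832 Mbps.
File: 21.832 Mbps × 1500 s = 32748.0 Mb.
At 400 Mbps: 32748.0 / 400 = 81.9 s ≈ 81.9 seconds.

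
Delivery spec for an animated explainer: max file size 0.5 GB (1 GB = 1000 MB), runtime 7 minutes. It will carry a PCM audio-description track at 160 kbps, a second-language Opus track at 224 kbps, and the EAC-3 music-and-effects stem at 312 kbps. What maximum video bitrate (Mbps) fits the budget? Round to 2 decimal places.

Budget: 0.5 GB = 4000.0 Mb.
7 min = 420 s
Total bitrate budget: 4000.0 Mb / 420 s = 9.524 Mbps.
Audio total: 160 + 224 + 312 = 696 kbps = 0.696 Mbps.
Video: 9.524 − 0.696 = 8.828 Mbps.

8.83 Mbps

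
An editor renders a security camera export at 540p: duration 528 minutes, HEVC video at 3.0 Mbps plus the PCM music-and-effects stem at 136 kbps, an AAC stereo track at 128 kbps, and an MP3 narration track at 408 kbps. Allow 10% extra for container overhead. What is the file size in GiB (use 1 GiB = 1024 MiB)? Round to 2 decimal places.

528 min = 31680 s
Audio total: 136 + 128 + 408 = 672 kbps = 0.672 Mbps.
Total bitrate: 3.0 + 0.672 = 3.672 Mbps.
Stream data: 3.672 Mbps × 31680 s = 116329.0 Mb.
With 10% container overhead: ×1.10.
127,962 Mb = 15,995,232,000 bytes ÷ 1,073,741,824 = 14.90 GiB.

14.90 GiB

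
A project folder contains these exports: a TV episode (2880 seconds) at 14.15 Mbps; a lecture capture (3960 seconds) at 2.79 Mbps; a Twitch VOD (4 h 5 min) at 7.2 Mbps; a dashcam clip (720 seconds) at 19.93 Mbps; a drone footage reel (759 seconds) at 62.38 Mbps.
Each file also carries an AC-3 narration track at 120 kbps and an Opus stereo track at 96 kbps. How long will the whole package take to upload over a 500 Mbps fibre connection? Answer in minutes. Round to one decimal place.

7.5 minutes

Audio total: 120 + 96 = 216 kbps = 0.216 Mbps.
TV episode: 14.366 Mbps × 2880 s = 41374.1 Mb
lecture capture: 3.006 Mbps × 3960 s = 11903.8 Mb
Twitch VOD: 7.416 Mbps × 14700 s = 109015.2 Mb
dashcam clip: 20.146 Mbps × 720 s = 14505.1 Mb
drone footage reel: 62.596 Mbps × 759 s = 47510.4 Mb
Total: 224308.5 Mb = 28038.6 MB.
At 500 Mbps: 224308.5 / 500 = 449 s ≈ 7.48 minutes.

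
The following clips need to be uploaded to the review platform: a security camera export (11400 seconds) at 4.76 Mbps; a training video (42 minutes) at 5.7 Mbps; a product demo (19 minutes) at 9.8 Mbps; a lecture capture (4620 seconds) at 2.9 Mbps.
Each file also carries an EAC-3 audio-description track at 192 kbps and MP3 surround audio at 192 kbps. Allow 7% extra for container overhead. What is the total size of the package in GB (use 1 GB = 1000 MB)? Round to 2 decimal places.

13.48 GB

Audio total: 192 + 192 = 384 kbps = 0.384 Mbps.
security camera export: 5.144 Mbps × 11400 s × 1.07 = 62746.5 Mb
training video: 6.084 Mbps × 2520 s × 1.07 = 16404.9 Mb
product demo: 10.184 Mbps × 1140 s × 1.07 = 12422.4 Mb
lecture capture: 3.284 Mbps × 4620 s × 1.07 = 16234.1 Mb
Total: 107808.0 Mb = 13476.0 MB.
= 13.48 GB.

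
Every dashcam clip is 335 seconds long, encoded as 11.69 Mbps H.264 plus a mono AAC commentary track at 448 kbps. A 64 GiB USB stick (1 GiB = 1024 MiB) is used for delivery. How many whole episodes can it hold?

Audio: 448 kbps = 0.448 Mbps.
Total bitrate: 12.138 Mbps.
Per item: 12.138 Mbps × 335 s = 4,066 Mb = 508.3 MB.
Capacity: 64 GiB = 549,756 Mb; 135.20 items → 135 complete.

135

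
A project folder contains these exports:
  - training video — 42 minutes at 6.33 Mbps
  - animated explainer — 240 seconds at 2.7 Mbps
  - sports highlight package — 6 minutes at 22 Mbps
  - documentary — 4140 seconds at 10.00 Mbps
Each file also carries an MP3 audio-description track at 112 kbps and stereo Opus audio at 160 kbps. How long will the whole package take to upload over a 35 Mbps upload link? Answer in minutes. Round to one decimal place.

32.3 minutes

Audio total: 112 + 160 = 272 kbps = 0.272 Mbps.
training video: 6.602 Mbps × 2520 s = 16637.0 Mb
animated explainer: 2.972 Mbps × 240 s = 713.3 Mb
sports highlight package: 22.272 Mbps × 360 s = 8017.9 Mb
documentary: 10.272 Mbps × 4140 s = 42526.1 Mb
Total: 67894.3 Mb = 8486.8 MB.
At 35 Mbps: 67894.3 / 35 = 1940 s ≈ 32.3 minutes.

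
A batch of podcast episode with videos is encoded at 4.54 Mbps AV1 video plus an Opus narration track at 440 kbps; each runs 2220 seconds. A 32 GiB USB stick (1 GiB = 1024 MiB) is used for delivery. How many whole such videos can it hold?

Audio: 440 kbps = 0.440 Mbps.
Total bitrate: 4.980 Mbps.
Per item: 4.980 Mbps × 2220 s = 11,056 Mb = 1,382 MB.
Capacity: 32 GiB = 274,878 Mb; 24.86 items → 24 complete.

24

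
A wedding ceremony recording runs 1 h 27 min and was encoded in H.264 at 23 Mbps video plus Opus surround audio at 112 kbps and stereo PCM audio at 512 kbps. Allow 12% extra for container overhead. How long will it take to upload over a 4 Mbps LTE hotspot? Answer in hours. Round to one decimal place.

1 h 27 min = 87 min = 5220 s
Audio total: 112 + 512 = 624 kbps = 0.624 Mbps.
Total bitrate: 23.624 Mbps.
File: 23.624 Mbps × 5220 s = 123317.3 Mb.
With 12% container overhead: ×1.12. → 138115.4 Mb.
At 4 Mbps: 138115.4 / 4 = 34528.8 s ≈ 9.59 hours.

9.6 hours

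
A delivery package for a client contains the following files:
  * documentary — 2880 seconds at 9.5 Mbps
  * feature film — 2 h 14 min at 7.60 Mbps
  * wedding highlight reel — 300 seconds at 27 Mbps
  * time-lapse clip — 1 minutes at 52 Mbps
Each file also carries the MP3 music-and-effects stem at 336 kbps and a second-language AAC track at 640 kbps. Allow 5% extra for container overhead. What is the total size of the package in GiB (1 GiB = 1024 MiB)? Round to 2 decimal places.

Audio total: 336 + 640 = 976 kbps = 0.976 Mbps.
documentary: 10.476 Mbps × 2880 s × 1.05 = 31679.4 Mb
feature film: 8.576 Mbps × 8040 s × 1.05 = 72398.6 Mb
wedding highlight reel: 27.976 Mbps × 300 s × 1.05 = 8812.4 Mb
time-lapse clip: 52.976 Mbps × 60 s × 1.05 = 3337.5 Mb
Total: 116227.9 Mb = 14528.5 MB.
= 13.53 GiB.

13.53 GiB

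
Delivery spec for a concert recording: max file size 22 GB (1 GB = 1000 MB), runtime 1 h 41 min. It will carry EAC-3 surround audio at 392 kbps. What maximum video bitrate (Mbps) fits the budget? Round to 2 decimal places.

Budget: 22 GB = 176000.0 Mb.
1 h 41 min = 101 min = 6060 s
Total bitrate budget: 176000.0 Mb / 6060 s = 29.043 Mbps.
Audio: 392 kbps = 0.392 Mbps.
Video: 29.043 − 0.392 = 28.651 Mbps.

28.65 Mbps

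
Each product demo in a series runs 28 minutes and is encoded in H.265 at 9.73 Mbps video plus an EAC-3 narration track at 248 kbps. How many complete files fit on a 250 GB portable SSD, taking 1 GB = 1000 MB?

119

28 min = 1680 s
Audio: 248 kbps = 0.248 Mbps.
Total bitrate: 9.978 Mbps.
Per item: 9.978 Mbps × 1680 s = 16,763 Mb = 2,095 MB.
Capacity: 250 GB = 2,000,000 Mb; 119.31 items → 119 complete.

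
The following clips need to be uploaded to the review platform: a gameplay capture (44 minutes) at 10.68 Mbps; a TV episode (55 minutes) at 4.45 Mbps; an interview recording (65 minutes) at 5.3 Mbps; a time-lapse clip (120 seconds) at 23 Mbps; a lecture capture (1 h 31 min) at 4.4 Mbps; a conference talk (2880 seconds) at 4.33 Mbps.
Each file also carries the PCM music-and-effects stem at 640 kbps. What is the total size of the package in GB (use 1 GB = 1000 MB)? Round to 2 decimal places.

14.31 GB

Audio: 640 kbps = 0.640 Mbps.
gameplay capture: 11.320 Mbps × 2640 s = 29884.8 Mb
TV episode: 5.090 Mbps × 3300 s = 16797.0 Mb
interview recording: 5.940 Mbps × 3900 s = 23166.0 Mb
time-lapse clip: 23.640 Mbps × 120 s = 2836.8 Mb
lecture capture: 5.040 Mbps × 5460 s = 27518.4 Mb
conference talk: 4.970 Mbps × 2880 s = 14313.6 Mb
Total: 114516.6 Mb = 14314.6 MB.
= 14.31 GB.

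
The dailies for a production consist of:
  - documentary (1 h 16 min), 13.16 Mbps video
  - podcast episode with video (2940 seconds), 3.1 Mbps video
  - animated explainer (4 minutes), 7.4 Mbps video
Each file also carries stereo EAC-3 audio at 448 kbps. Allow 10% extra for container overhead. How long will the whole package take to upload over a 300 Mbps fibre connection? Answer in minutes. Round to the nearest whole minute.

5 minutes

Audio: 448 kbps = 0.448 Mbps.
documentary: 13.608 Mbps × 4560 s × 1.10 = 68257.7 Mb
podcast episode with video: 3.548 Mbps × 2940 s × 1.10 = 11474.2 Mb
animated explainer: 7.848 Mbps × 240 s × 1.10 = 2071.9 Mb
Total: 81803.8 Mb = 10225.5 MB.
At 300 Mbps: 81803.8 / 300 = 273 s ≈ 4.54 minutes.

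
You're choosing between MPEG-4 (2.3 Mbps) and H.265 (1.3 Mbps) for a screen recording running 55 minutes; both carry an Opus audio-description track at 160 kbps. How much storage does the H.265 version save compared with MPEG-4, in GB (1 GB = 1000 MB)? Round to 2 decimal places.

55 min = 3300 s
Audio: 160 kbps = 0.160 Mbps.
MPEG-4: 2.460 Mbps × 3300 s = 8118.0 Mb = 1.015 GB.
H.265: 1.460 Mbps × 3300 s = 4818.0 Mb = 0.602 GB.
Saving: 1.015 − 0.602 = 0.412 GB.

0.41 GB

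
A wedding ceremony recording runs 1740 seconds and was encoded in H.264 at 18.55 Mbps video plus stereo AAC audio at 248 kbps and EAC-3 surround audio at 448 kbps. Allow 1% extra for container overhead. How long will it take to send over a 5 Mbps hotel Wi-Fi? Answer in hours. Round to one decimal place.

Audio total: 248 + 448 = 696 kbps = 0.696 Mbps.
Total bitrate: 19.246 Mbps.
File: 19.246 Mbps × 1740 s = 33488.0 Mb.
With 1% container overhead: ×1.01. → 33822.9 Mb.
At 5 Mbps: 33822.9 / 5 = 6764.6 s ≈ 1.88 hours.

1.9 hours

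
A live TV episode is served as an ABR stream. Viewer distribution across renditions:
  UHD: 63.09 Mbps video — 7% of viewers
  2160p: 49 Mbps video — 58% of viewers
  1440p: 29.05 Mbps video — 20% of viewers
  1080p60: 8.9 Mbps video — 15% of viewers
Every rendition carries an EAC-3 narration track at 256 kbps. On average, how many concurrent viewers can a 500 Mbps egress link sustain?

12

Audio: 256 kbps = 0.256 Mbps.
Average per-viewer bitrate: 0.07×63.346 + 0.58×49.256 + 0.20×29.306 + 0.15×9.156 = 40.237 Mbps.
500 Mbps = 500.0 Mbps; 500.0 / 40.237 = 12.43 → 12.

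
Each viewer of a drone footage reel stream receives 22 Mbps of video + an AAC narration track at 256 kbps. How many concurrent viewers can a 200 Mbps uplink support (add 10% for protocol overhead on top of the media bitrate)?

8

Audio: 256 kbps = 0.256 Mbps.
Per-viewer media rate: 22.256 Mbps.
On the wire with 10% overhead: 24.482 Mbps.
200 Mbps = 200.0 Mbps; 200.0 / 24.482 = 8.17 → 8 viewers.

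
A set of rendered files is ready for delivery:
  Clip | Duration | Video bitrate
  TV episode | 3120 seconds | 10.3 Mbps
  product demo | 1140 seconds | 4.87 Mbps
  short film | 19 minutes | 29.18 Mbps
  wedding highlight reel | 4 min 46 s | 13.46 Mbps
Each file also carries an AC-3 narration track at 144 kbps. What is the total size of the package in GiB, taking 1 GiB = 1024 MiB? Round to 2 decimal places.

Audio: 144 kbps = 0.144 Mbps.
TV episode: 10.444 Mbps × 3120 s = 32585.3 Mb
product demo: 5.014 Mbps × 1140 s = 5716.0 Mb
short film: 29.324 Mbps × 1140 s = 33429.4 Mb
wedding highlight reel: 13.604 Mbps × 286 s = 3890.7 Mb
Total: 75621.3 Mb = 9452.7 MB.
= 8.803 GiB.

8.80 GiB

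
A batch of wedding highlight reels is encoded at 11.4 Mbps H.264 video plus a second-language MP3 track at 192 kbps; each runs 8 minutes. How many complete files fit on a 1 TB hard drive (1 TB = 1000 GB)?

8 min = 480 s
Audio: 192 kbps = 0.192 Mbps.
Total bitrate: 11.592 Mbps.
Per item: 11.592 Mbps × 480 s = 5,564 Mb = 695.5 MB.
Capacity: 1 TB = 8,000,000 Mb; 1437.77 items → 1437 complete.

1437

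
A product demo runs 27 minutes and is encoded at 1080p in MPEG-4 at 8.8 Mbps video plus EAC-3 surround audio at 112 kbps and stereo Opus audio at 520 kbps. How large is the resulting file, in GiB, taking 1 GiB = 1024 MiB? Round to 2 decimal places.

27 min = 1620 s
Audio total: 112 + 520 = 632 kbps = 0.632 Mbps.
Total bitrate: 8.8 + 0.632 = 9.432 Mbps.
Stream data: 9.432 Mbps × 1620 s = 15279.8 Mb.
15,280 Mb = 1,909,980,000 bytes ÷ 1,073,741,824 = 1.779 GiB.

1.78 GiB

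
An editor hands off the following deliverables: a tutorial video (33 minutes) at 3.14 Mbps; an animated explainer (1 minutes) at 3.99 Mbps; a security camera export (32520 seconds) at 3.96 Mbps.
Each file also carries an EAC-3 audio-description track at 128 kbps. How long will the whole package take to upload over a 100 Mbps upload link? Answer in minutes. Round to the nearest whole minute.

Audio: 128 kbps = 0.128 Mbps.
tutorial video: 3.268 Mbps × 1980 s = 6470.6 Mb
animated explainer: 4.118 Mbps × 60 s = 247.1 Mb
security camera export: 4.088 Mbps × 32520 s = 132941.8 Mb
Total: 139659.5 Mb = 17457.4 MB.
At 100 Mbps: 139659.5 / 100 = 1397 s ≈ 23.3 minutes.

23 minutes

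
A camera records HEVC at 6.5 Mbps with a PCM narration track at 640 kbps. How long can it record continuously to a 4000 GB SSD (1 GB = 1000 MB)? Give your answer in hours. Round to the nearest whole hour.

Audio: 640 kbps = 0.640 Mbps.
Total bitrate: 6.5 + 0.640 = 7.140 Mbps.
Capacity: 4000 GB = 32,000,000 Mb.
Recording time: 32,000,000 / 7.140 = 4,481,793 s ≈ 1,245 hours.

1245 hours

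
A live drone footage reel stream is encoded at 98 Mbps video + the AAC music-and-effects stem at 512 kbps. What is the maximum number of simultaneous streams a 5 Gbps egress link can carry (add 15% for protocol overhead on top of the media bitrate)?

44

Audio: 512 kbps = 0.512 Mbps.
Per-viewer media rate: 98.512 Mbps.
On the wire with 15% overhead: 113.289 Mbps.
5 Gbps = 5,000 Mbps; 5,000 / 113.289 = 44.13 → 44 viewers.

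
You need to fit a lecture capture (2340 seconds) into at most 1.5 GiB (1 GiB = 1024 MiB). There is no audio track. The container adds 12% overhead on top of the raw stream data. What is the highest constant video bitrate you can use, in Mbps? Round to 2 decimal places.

Budget: 1.5 GiB = 12884.9 Mb.
Stream payload after overhead: 12884.9 / 1.12 = 11504.4 Mb.
Total bitrate budget: 11504.4 Mb / 2340 s = 4.916 Mbps.

4.92 Mbps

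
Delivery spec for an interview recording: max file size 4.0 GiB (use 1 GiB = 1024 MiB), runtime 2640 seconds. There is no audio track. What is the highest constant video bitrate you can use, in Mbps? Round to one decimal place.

Budget: 4.0 GiB = 34359.7 Mb.
Total bitrate budget: 34359.7 Mb / 2640 s = 13.015 Mbps.

13.0 Mbps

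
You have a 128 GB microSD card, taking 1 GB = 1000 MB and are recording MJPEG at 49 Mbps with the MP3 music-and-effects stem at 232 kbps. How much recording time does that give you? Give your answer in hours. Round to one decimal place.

Audio: 232 kbps = 0.232 Mbps.
Total bitrate: 49 + 0.232 = 49.232 Mbps.
Capacity: 128 GB = 1,024,000 Mb.
Recording time: 1,024,000 / 49.232 = 20,799 s ≈ 5.78 hours.

5.8 hours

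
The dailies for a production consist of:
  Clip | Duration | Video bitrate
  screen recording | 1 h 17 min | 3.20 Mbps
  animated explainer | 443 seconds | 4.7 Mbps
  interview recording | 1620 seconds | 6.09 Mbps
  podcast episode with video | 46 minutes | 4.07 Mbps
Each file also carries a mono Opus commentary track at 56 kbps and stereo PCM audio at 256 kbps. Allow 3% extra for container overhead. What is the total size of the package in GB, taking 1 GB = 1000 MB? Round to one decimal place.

5.3 GB

Audio total: 56 + 256 = 312 kbps = 0.312 Mbps.
screen recording: 3.512 Mbps × 4620 s × 1.03 = 16712.2 Mb
animated explainer: 5.012 Mbps × 443 s × 1.03 = 2286.9 Mb
interview recording: 6.402 Mbps × 1620 s × 1.03 = 10682.4 Mb
podcast episode with video: 4.382 Mbps × 2760 s × 1.03 = 12457.1 Mb
Total: 42138.7 Mb = 5267.3 MB.
= 5.267 GB.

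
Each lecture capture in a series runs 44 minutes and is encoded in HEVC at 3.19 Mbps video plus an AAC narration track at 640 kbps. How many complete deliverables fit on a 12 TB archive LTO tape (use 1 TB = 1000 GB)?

44 min = 2640 s
Audio: 640 kbps = 0.640 Mbps.
Total bitrate: 3.830 Mbps.
Per item: 3.830 Mbps × 2640 s = 10,111 Mb = 1,264 MB.
Capacity: 12 TB = 96,000,000 Mb; 9494.42 items → 9494 complete.

9494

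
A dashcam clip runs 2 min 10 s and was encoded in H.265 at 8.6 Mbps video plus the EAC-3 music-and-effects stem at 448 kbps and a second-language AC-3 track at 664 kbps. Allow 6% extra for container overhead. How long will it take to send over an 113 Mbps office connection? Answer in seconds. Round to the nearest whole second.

12 seconds

2 min 10 s = 130 s
Audio total: 448 + 664 = 1112 kbps = 1.112 Mbps.
Total bitrate: 9.712 Mbps.
File: 9.712 Mbps × 130 s = 1262.6 Mb.
With 6% container overhead: ×1.06. → 1338.3 Mb.
At 113 Mbps: 1338.3 / 113 = 11.8 s ≈ 11.8 seconds.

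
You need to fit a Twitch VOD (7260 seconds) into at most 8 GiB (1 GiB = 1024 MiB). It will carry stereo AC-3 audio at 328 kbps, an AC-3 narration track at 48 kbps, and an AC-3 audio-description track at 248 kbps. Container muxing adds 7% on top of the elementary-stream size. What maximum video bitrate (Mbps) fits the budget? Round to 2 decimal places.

Budget: 8 GiB = 68719.5 Mb.
Stream payload after overhead: 68719.5 / 1.07 = 64223.8 Mb.
Total bitrate budget: 64223.8 Mb / 7260 s = 8.846 Mbps.
Audio total: 328 + 48 + 248 = 624 kbps = 0.624 Mbps.
Video: 8.846 − 0.624 = 8.222 Mbps.

8.22 Mbps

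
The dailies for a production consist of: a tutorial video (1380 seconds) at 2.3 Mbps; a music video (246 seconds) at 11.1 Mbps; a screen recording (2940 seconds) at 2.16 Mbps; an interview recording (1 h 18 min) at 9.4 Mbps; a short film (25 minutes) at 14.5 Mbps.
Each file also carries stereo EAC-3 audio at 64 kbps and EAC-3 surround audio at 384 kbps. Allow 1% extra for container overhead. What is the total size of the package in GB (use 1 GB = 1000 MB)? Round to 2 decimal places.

Audio total: 64 + 384 = 448 kbps = 0.448 Mbps.
tutorial video: 2.748 Mbps × 1380 s × 1.01 = 3830.2 Mb
music video: 11.548 Mbps × 246 s × 1.01 = 2869.2 Mb
screen recording: 2.608 Mbps × 2940 s × 1.01 = 7744.2 Mb
interview recording: 9.848 Mbps × 4680 s × 1.01 = 46549.5 Mb
short film: 14.948 Mbps × 1500 s × 1.01 = 22646.2 Mb
Total: 83639.3 Mb = 10454.9 MB.
= 10.45 GB.

10.45 GB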